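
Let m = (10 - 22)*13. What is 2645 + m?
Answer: 2489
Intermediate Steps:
m = -156 (m = -12*13 = -156)
2645 + m = 2645 - 156 = 2489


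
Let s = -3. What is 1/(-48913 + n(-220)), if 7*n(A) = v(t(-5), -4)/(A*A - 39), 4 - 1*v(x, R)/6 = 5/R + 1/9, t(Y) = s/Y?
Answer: -2031162/99350226721 ≈ -2.0444e-5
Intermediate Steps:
t(Y) = -3/Y
v(x, R) = 70/3 - 30/R (v(x, R) = 24 - 6*(5/R + 1/9) = 24 - 6*(5/R + 1*(⅑)) = 24 - 6*(5/R + ⅑) = 24 - 6*(⅑ + 5/R) = 24 + (-⅔ - 30/R) = 70/3 - 30/R)
n(A) = 185/(42*(-39 + A²)) (n(A) = ((70/3 - 30/(-4))/(A*A - 39))/7 = ((70/3 - 30*(-¼))/(A² - 39))/7 = ((70/3 + 15/2)/(-39 + A²))/7 = (185/(6*(-39 + A²)))/7 = 185/(42*(-39 + A²)))
1/(-48913 + n(-220)) = 1/(-48913 + 185/(42*(-39 + (-220)²))) = 1/(-48913 + 185/(42*(-39 + 48400))) = 1/(-48913 + (185/42)/48361) = 1/(-48913 + (185/42)*(1/48361)) = 1/(-48913 + 185/2031162) = 1/(-99350226721/2031162) = -2031162/99350226721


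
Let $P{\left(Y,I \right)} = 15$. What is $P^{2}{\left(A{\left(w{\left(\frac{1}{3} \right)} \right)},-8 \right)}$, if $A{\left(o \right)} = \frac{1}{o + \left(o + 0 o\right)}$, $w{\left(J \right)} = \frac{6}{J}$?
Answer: $225$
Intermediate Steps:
$A{\left(o \right)} = \frac{1}{2 o}$ ($A{\left(o \right)} = \frac{1}{o + \left(o + 0\right)} = \frac{1}{o + o} = \frac{1}{2 o}$)
$P^{2}{\left(A{\left(w{\left(\frac{1}{3} \right)} \right)},-8 \right)} = 15^{2} = 225$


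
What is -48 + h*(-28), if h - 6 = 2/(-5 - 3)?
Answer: -209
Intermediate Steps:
h = 23/4 (h = 6 + 2/(-5 - 3) = 6 + 2/(-8) = 6 + 2*(-⅛) = 6 - ¼ = 23/4 ≈ 5.7500)
-48 + h*(-28) = -48 + (23/4)*(-28) = -48 - 161 = -209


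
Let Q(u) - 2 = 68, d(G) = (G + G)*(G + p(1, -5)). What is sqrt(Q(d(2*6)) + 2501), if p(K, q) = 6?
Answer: sqrt(2571) ≈ 50.705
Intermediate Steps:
d(G) = 2*G*(6 + G) (d(G) = (G + G)*(G + 6) = (2*G)*(6 + G) = 2*G*(6 + G))
Q(u) = 70 (Q(u) = 2 + 68 = 70)
sqrt(Q(d(2*6)) + 2501) = sqrt(70 + 2501) = sqrt(2571)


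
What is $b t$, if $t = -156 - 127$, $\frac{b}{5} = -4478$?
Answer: $6336370$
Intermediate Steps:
$b = -22390$ ($b = 5 \left(-4478\right) = -22390$)
$t = -283$
$b t = \left(-22390\right) \left(-283\right) = 6336370$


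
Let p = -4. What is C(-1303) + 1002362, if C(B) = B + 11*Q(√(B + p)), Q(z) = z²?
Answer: 986682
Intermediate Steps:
C(B) = -44 + 12*B (C(B) = B + 11*(√(B - 4))² = B + 11*(√(-4 + B))² = B + 11*(-4 + B) = B + (-44 + 11*B) = -44 + 12*B)
C(-1303) + 1002362 = (-44 + 12*(-1303)) + 1002362 = (-44 - 15636) + 1002362 = -15680 + 1002362 = 986682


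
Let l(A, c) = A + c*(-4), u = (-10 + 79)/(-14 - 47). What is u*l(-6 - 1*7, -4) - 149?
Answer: -9296/61 ≈ -152.39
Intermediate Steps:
u = -69/61 (u = 69/(-61) = 69*(-1/61) = -69/61 ≈ -1.1311)
l(A, c) = A - 4*c
u*l(-6 - 1*7, -4) - 149 = -69*((-6 - 1*7) - 4*(-4))/61 - 149 = -69*((-6 - 7) + 16)/61 - 149 = -69*(-13 + 16)/61 - 149 = -69/61*3 - 149 = -207/61 - 149 = -9296/61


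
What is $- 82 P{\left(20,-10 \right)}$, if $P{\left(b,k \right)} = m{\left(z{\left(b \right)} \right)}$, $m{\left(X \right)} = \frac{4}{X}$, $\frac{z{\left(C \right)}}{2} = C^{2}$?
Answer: $- \frac{41}{100} \approx -0.41$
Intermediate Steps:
$z{\left(C \right)} = 2 C^{2}$
$P{\left(b,k \right)} = \frac{2}{b^{2}}$ ($P{\left(b,k \right)} = \frac{4}{2 b^{2}} = 4 \frac{1}{2 b^{2}} = \frac{2}{b^{2}}$)
$- 82 P{\left(20,-10 \right)} = - 82 \cdot \frac{2}{400} = - 82 \cdot 2 \cdot \frac{1}{400} = \left(-82\right) \frac{1}{200} = - \frac{41}{100}$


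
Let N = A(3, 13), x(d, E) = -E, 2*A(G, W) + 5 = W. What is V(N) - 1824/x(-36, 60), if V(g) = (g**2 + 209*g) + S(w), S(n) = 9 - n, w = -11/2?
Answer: 8969/10 ≈ 896.90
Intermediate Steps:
w = -11/2 (w = -11*1/2 = -11/2 ≈ -5.5000)
A(G, W) = -5/2 + W/2
N = 4 (N = -5/2 + (1/2)*13 = -5/2 + 13/2 = 4)
V(g) = 29/2 + g**2 + 209*g (V(g) = (g**2 + 209*g) + (9 - 1*(-11/2)) = (g**2 + 209*g) + (9 + 11/2) = (g**2 + 209*g) + 29/2 = 29/2 + g**2 + 209*g)
V(N) - 1824/x(-36, 60) = (29/2 + 4**2 + 209*4) - 1824/((-1*60)) = (29/2 + 16 + 836) - 1824/(-60) = 1733/2 - 1824*(-1)/60 = 1733/2 - 1*(-152/5) = 1733/2 + 152/5 = 8969/10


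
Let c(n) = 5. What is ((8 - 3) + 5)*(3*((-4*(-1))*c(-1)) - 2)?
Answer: 580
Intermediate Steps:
((8 - 3) + 5)*(3*((-4*(-1))*c(-1)) - 2) = ((8 - 3) + 5)*(3*(-4*(-1)*5) - 2) = (5 + 5)*(3*(4*5) - 2) = 10*(3*20 - 2) = 10*(60 - 2) = 10*58 = 580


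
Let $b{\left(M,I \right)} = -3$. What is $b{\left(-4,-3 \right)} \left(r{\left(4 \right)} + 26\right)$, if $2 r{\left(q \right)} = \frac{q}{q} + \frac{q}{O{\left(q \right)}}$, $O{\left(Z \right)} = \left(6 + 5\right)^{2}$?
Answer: $- \frac{19251}{242} \approx -79.55$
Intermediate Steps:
$O{\left(Z \right)} = 121$ ($O{\left(Z \right)} = 11^{2} = 121$)
$r{\left(q \right)} = \frac{1}{2} + \frac{q}{242}$ ($r{\left(q \right)} = \frac{\frac{q}{q} + \frac{q}{121}}{2} = \frac{1 + q \frac{1}{121}}{2} = \frac{1 + \frac{q}{121}}{2} = \frac{1}{2} + \frac{q}{242}$)
$b{\left(-4,-3 \right)} \left(r{\left(4 \right)} + 26\right) = - 3 \left(\left(\frac{1}{2} + \frac{1}{242} \cdot 4\right) + 26\right) = - 3 \left(\left(\frac{1}{2} + \frac{2}{121}\right) + 26\right) = - 3 \left(\frac{125}{242} + 26\right) = \left(-3\right) \frac{6417}{242} = - \frac{19251}{242}$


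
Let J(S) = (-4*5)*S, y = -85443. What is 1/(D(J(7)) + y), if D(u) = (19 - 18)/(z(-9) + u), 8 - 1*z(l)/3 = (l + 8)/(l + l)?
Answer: -697/59553777 ≈ -1.1704e-5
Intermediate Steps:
z(l) = 24 - 3*(8 + l)/(2*l) (z(l) = 24 - 3*(l + 8)/(l + l) = 24 - 3*(8 + l)/(2*l))
J(S) = -20*S
D(u) = 1/(143/6 + u) (D(u) = (19 - 18)/((45/2 - 12/(-9)) + u) = 1/((45/2 - 12*(-1/9)) + u) = 1/((45/2 + 4/3) + u) = 1/(143/6 + u))
1/(D(J(7)) + y) = 1/(6/(143 + 6*(-20*7)) - 85443) = 1/(6/(143 + 6*(-140)) - 85443) = 1/(6/(143 - 840) - 85443) = 1/(6/(-697) - 85443) = 1/(6*(-1/697) - 85443) = 1/(-6/697 - 85443) = 1/(-59553777/697) = -697/59553777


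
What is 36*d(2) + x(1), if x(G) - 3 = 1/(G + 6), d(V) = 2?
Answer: 526/7 ≈ 75.143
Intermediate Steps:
x(G) = 3 + 1/(6 + G) (x(G) = 3 + 1/(G + 6) = 3 + 1/(6 + G))
36*d(2) + x(1) = 36*2 + (19 + 3*1)/(6 + 1) = 72 + (19 + 3)/7 = 72 + (1/7)*22 = 72 + 22/7 = 526/7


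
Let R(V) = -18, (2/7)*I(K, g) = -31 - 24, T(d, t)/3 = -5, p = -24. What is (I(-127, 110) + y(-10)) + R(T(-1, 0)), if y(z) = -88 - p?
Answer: -549/2 ≈ -274.50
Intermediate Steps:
T(d, t) = -15 (T(d, t) = 3*(-5) = -15)
I(K, g) = -385/2 (I(K, g) = 7*(-31 - 24)/2 = (7/2)*(-55) = -385/2)
y(z) = -64 (y(z) = -88 - 1*(-24) = -88 + 24 = -64)
(I(-127, 110) + y(-10)) + R(T(-1, 0)) = (-385/2 - 64) - 18 = -513/2 - 18 = -549/2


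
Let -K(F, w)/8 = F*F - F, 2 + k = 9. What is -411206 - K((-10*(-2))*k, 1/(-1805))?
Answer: -255526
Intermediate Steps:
k = 7 (k = -2 + 9 = 7)
K(F, w) = -8*F² + 8*F (K(F, w) = -8*(F*F - F) = -8*(F² - F) = -8*F² + 8*F)
-411206 - K((-10*(-2))*k, 1/(-1805)) = -411206 - 8*-10*(-2)*7*(1 - (-10*(-2))*7) = -411206 - 8*20*7*(1 - 20*7) = -411206 - 8*140*(1 - 1*140) = -411206 - 8*140*(1 - 140) = -411206 - 8*140*(-139) = -411206 - 1*(-155680) = -411206 + 155680 = -255526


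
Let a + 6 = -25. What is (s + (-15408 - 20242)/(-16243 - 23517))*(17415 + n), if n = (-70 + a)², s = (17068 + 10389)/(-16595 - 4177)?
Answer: -30305843276/2580921 ≈ -11742.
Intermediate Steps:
a = -31 (a = -6 - 25 = -31)
s = -27457/20772 (s = 27457/(-20772) = 27457*(-1/20772) = -27457/20772 ≈ -1.3218)
n = 10201 (n = (-70 - 31)² = (-101)² = 10201)
(s + (-15408 - 20242)/(-16243 - 23517))*(17415 + n) = (-27457/20772 + (-15408 - 20242)/(-16243 - 23517))*(17415 + 10201) = (-27457/20772 - 35650/(-39760))*27616 = (-27457/20772 - 35650*(-1/39760))*27616 = (-27457/20772 + 3565/3976)*27616 = -8779213/20647368*27616 = -30305843276/2580921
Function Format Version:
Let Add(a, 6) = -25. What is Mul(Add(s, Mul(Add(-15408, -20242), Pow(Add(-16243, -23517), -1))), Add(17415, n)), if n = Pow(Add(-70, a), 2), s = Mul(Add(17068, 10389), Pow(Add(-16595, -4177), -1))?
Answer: Rational(-30305843276, 2580921) ≈ -11742.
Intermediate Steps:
a = -31 (a = Add(-6, -25) = -31)
s = Rational(-27457, 20772) (s = Mul(27457, Pow(-20772, -1)) = Mul(27457, Rational(-1, 20772)) = Rational(-27457, 20772) ≈ -1.3218)
n = 10201 (n = Pow(Add(-70, -31), 2) = Pow(-101, 2) = 10201)
Mul(Add(s, Mul(Add(-15408, -20242), Pow(Add(-16243, -23517), -1))), Add(17415, n)) = Mul(Add(Rational(-27457, 20772), Mul(Add(-15408, -20242), Pow(Add(-16243, -23517), -1))), Add(17415, 10201)) = Mul(Add(Rational(-27457, 20772), Mul(-35650, Pow(-39760, -1))), 27616) = Mul(Add(Rational(-27457, 20772), Mul(-35650, Rational(-1, 39760))), 27616) = Mul(Add(Rational(-27457, 20772), Rational(3565, 3976)), 27616) = Mul(Rational(-8779213, 20647368), 27616) = Rational(-30305843276, 2580921)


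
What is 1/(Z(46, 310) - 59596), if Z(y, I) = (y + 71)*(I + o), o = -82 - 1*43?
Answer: -1/37951 ≈ -2.6350e-5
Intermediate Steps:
o = -125 (o = -82 - 43 = -125)
Z(y, I) = (-125 + I)*(71 + y) (Z(y, I) = (y + 71)*(I - 125) = (71 + y)*(-125 + I) = (-125 + I)*(71 + y))
1/(Z(46, 310) - 59596) = 1/((-8875 - 125*46 + 71*310 + 310*46) - 59596) = 1/((-8875 - 5750 + 22010 + 14260) - 59596) = 1/(21645 - 59596) = 1/(-37951) = -1/37951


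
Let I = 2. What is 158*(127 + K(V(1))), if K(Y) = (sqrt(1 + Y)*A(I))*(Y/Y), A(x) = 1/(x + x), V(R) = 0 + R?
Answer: 20066 + 79*sqrt(2)/2 ≈ 20122.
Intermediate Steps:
V(R) = R
A(x) = 1/(2*x)
K(Y) = sqrt(1 + Y)/4 (K(Y) = (sqrt(1 + Y)*((1/2)/2))*(Y/Y) = (sqrt(1 + Y)*((1/2)*(1/2)))*1 = (sqrt(1 + Y)*(1/4))*1 = (sqrt(1 + Y)/4)*1 = sqrt(1 + Y)/4)
158*(127 + K(V(1))) = 158*(127 + sqrt(1 + 1)/4) = 158*(127 + sqrt(2)/4) = 20066 + 79*sqrt(2)/2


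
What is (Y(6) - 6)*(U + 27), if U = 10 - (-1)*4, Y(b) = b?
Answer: 0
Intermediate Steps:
U = 14 (U = 10 - 1*(-4) = 10 + 4 = 14)
(Y(6) - 6)*(U + 27) = (6 - 6)*(14 + 27) = 0*41 = 0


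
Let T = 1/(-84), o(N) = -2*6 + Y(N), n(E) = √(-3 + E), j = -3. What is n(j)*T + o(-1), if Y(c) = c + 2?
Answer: -11 - I*√6/84 ≈ -11.0 - 0.029161*I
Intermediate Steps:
Y(c) = 2 + c
o(N) = -10 + N (o(N) = -2*6 + (2 + N) = -12 + (2 + N) = -10 + N)
T = -1/84 ≈ -0.011905
n(j)*T + o(-1) = √(-3 - 3)*(-1/84) + (-10 - 1) = √(-6)*(-1/84) - 11 = (I*√6)*(-1/84) - 11 = -I*√6/84 - 11 = -11 - I*√6/84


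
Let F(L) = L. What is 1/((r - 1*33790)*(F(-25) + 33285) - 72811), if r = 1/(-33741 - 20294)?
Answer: -10807/12146292182929 ≈ -8.8974e-10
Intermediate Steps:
r = -1/54035 (r = 1/(-54035) = -1/54035 ≈ -1.8507e-5)
1/((r - 1*33790)*(F(-25) + 33285) - 72811) = 1/((-1/54035 - 1*33790)*(-25 + 33285) - 72811) = 1/((-1/54035 - 33790)*33260 - 72811) = 1/(-1825842651/54035*33260 - 72811) = 1/(-12145505314452/10807 - 72811) = 1/(-12146292182929/10807) = -10807/12146292182929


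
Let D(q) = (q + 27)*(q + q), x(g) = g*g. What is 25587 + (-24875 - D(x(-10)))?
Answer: -24688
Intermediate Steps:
x(g) = g²
D(q) = 2*q*(27 + q) (D(q) = (27 + q)*(2*q) = 2*q*(27 + q))
25587 + (-24875 - D(x(-10))) = 25587 + (-24875 - 2*(-10)²*(27 + (-10)²)) = 25587 + (-24875 - 2*100*(27 + 100)) = 25587 + (-24875 - 2*100*127) = 25587 + (-24875 - 1*25400) = 25587 + (-24875 - 25400) = 25587 - 50275 = -24688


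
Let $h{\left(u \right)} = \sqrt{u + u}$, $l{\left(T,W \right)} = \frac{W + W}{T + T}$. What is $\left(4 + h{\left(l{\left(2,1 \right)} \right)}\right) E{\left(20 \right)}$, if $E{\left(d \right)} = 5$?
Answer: $25$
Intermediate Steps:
$l{\left(T,W \right)} = \frac{W}{T}$ ($l{\left(T,W \right)} = \frac{2 W}{2 T} = 2 W \frac{1}{2 T} = \frac{W}{T}$)
$h{\left(u \right)} = \sqrt{2} \sqrt{u}$ ($h{\left(u \right)} = \sqrt{2 u} = \sqrt{2} \sqrt{u}$)
$\left(4 + h{\left(l{\left(2,1 \right)} \right)}\right) E{\left(20 \right)} = \left(4 + \sqrt{2} \sqrt{1 \cdot \frac{1}{2}}\right) 5 = \left(4 + \frac{\sqrt{2}}{\sqrt{2}}\right) 5 = \left(4 + \sqrt{2} \frac{\sqrt{2}}{2}\right) 5 = \left(4 + 1\right) 5 = 5 \cdot 5 = 25$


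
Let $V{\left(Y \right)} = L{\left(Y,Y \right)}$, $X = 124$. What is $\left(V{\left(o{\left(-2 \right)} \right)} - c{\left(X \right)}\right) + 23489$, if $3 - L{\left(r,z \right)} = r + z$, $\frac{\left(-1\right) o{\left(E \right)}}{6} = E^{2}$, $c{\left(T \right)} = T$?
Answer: $23416$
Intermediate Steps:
$o{\left(E \right)} = - 6 E^{2}$
$L{\left(r,z \right)} = 3 - r - z$ ($L{\left(r,z \right)} = 3 - \left(r + z\right) = 3 - r - z$)
$V{\left(Y \right)} = 3 - 2 Y$ ($V{\left(Y \right)} = 3 - Y - Y = 3 - 2 Y$)
$\left(V{\left(o{\left(-2 \right)} \right)} - c{\left(X \right)}\right) + 23489 = \left(\left(3 - 2 \left(- 6 \left(-2\right)^{2}\right)\right) - 124\right) + 23489 = \left(\left(3 - 2 \left(\left(-6\right) 4\right)\right) - 124\right) + 23489 = \left(\left(3 - -48\right) - 124\right) + 23489 = \left(\left(3 + 48\right) - 124\right) + 23489 = \left(51 - 124\right) + 23489 = -73 + 23489 = 23416$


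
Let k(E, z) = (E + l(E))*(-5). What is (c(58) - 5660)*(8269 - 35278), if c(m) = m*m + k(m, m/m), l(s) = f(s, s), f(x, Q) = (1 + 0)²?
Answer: 69980319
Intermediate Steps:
f(x, Q) = 1 (f(x, Q) = 1² = 1)
l(s) = 1
k(E, z) = -5 - 5*E (k(E, z) = (E + 1)*(-5) = (1 + E)*(-5) = -5 - 5*E)
c(m) = -5 + m² - 5*m (c(m) = m*m + (-5 - 5*m) = m² + (-5 - 5*m) = -5 + m² - 5*m)
(c(58) - 5660)*(8269 - 35278) = ((-5 + 58² - 5*58) - 5660)*(8269 - 35278) = ((-5 + 3364 - 290) - 5660)*(-27009) = (3069 - 5660)*(-27009) = -2591*(-27009) = 69980319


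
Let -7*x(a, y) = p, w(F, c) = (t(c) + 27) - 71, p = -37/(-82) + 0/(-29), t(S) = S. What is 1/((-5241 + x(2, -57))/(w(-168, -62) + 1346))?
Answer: -711760/3008371 ≈ -0.23659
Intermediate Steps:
p = 37/82 (p = -37*(-1/82) + 0*(-1/29) = 37/82 + 0 = 37/82 ≈ 0.45122)
w(F, c) = -44 + c (w(F, c) = (c + 27) - 71 = (27 + c) - 71 = -44 + c)
x(a, y) = -37/574 (x(a, y) = -⅐*37/82 = -37/574)
1/((-5241 + x(2, -57))/(w(-168, -62) + 1346)) = 1/((-5241 - 37/574)/((-44 - 62) + 1346)) = 1/(-3008371/(574*(-106 + 1346))) = 1/(-3008371/574/1240) = 1/(-3008371/574*1/1240) = 1/(-3008371/711760) = -711760/3008371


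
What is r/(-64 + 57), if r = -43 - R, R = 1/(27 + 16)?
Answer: 1850/301 ≈ 6.1462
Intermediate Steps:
R = 1/43 ≈ 0.023256
r = -1850/43 (r = -43 - 1*1/43 = -43 - 1/43 = -1850/43 ≈ -43.023)
r/(-64 + 57) = -1850/43/(-64 + 57) = -1850/43/(-7) = -⅐*(-1850/43) = 1850/301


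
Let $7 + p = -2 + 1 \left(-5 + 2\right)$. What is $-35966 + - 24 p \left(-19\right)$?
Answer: $-41438$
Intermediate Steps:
$p = -12$ ($p = -7 + \left(-2 + 1 \left(-5 + 2\right)\right) = -7 + \left(-2 + 1 \left(-3\right)\right) = -7 - 5 = -12$)
$-35966 + - 24 p \left(-19\right) = -35966 + \left(-24\right) \left(-12\right) \left(-19\right) = -35966 + 288 \left(-19\right) = -35966 - 5472 = -41438$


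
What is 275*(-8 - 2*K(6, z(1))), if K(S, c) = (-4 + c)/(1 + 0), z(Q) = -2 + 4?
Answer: -1100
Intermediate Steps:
z(Q) = 2
K(S, c) = -4 + c (K(S, c) = (-4 + c)/1 = (-4 + c)*1 = -4 + c)
275*(-8 - 2*K(6, z(1))) = 275*(-8 - 2*(-4 + 2)) = 275*(-8 - 2*(-2)) = 275*(-8 + 4) = 275*(-4) = -1100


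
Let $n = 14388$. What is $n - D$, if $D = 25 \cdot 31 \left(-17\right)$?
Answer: $27563$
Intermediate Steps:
$D = -13175$ ($D = 775 \left(-17\right) = -13175$)
$n - D = 14388 - -13175 = 14388 + 13175 = 27563$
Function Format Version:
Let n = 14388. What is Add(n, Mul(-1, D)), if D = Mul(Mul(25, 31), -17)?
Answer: 27563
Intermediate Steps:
D = -13175 (D = Mul(775, -17) = -13175)
Add(n, Mul(-1, D)) = Add(14388, Mul(-1, -13175)) = Add(14388, 13175) = 27563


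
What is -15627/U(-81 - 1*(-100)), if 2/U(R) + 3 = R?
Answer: -125016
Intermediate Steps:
U(R) = 2/(-3 + R)
-15627/U(-81 - 1*(-100)) = -15627/(2/(-3 + (-81 - 1*(-100)))) = -15627/(2/(-3 + (-81 + 100))) = -15627/(2/(-3 + 19)) = -15627/(2/16) = -15627/(2*(1/16)) = -15627/⅛ = -15627*8 = -125016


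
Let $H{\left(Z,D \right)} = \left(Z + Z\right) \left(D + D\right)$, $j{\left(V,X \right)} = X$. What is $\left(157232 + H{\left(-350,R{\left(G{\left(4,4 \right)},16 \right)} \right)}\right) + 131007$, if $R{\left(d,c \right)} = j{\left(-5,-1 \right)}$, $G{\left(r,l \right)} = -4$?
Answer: $289639$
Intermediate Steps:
$R{\left(d,c \right)} = -1$
$H{\left(Z,D \right)} = 4 D Z$ ($H{\left(Z,D \right)} = 2 Z 2 D = 4 D Z$)
$\left(157232 + H{\left(-350,R{\left(G{\left(4,4 \right)},16 \right)} \right)}\right) + 131007 = \left(157232 + 4 \left(-1\right) \left(-350\right)\right) + 131007 = \left(157232 + 1400\right) + 131007 = 158632 + 131007 = 289639$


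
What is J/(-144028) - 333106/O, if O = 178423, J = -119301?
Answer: -26690548645/25697907844 ≈ -1.0386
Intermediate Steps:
J/(-144028) - 333106/O = -119301/(-144028) - 333106/178423 = -119301*(-1/144028) - 333106*1/178423 = 119301/144028 - 333106/178423 = -26690548645/25697907844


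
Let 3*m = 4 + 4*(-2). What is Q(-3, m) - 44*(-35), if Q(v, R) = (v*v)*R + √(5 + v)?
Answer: 1528 + √2 ≈ 1529.4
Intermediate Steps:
m = -4/3 (m = (4 + 4*(-2))/3 = (4 - 8)/3 = (⅓)*(-4) = -4/3 ≈ -1.3333)
Q(v, R) = √(5 + v) + R*v² (Q(v, R) = v²*R + √(5 + v) = R*v² + √(5 + v) = √(5 + v) + R*v²)
Q(-3, m) - 44*(-35) = (√(5 - 3) - 4/3*(-3)²) - 44*(-35) = (√2 - 4/3*9) + 1540 = (√2 - 12) + 1540 = (-12 + √2) + 1540 = 1528 + √2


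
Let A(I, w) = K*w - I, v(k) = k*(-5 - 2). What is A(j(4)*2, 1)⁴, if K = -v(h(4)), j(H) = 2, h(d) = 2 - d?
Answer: 104976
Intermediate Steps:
v(k) = -7*k (v(k) = k*(-7) = -7*k)
K = -14 (K = -(-7)*(2 - 1*4) = -(-7)*(2 - 4) = -(-7)*(-2) = -1*14 = -14)
A(I, w) = -I - 14*w (A(I, w) = -14*w - I = -I - 14*w)
A(j(4)*2, 1)⁴ = (-2*2 - 14*1)⁴ = (-1*4 - 14)⁴ = (-4 - 14)⁴ = (-18)⁴ = 104976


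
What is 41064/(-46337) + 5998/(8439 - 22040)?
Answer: -836440790/630229537 ≈ -1.3272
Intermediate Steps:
41064/(-46337) + 5998/(8439 - 22040) = 41064*(-1/46337) + 5998/(-13601) = -41064/46337 + 5998*(-1/13601) = -41064/46337 - 5998/13601 = -836440790/630229537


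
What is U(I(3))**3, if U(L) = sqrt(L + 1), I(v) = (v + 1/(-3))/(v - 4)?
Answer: -5*I*sqrt(15)/9 ≈ -2.1517*I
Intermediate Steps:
I(v) = (-1/3 + v)/(-4 + v) (I(v) = (v - 1/3)/(-4 + v) = (-1/3 + v)/(-4 + v))
U(L) = sqrt(1 + L)
U(I(3))**3 = (sqrt(1 + (-1/3 + 3)/(-4 + 3)))**3 = (sqrt(1 + (8/3)/(-1)))**3 = (sqrt(1 - 1*8/3))**3 = (sqrt(1 - 8/3))**3 = (sqrt(-5/3))**3 = (I*sqrt(15)/3)**3 = -5*I*sqrt(15)/9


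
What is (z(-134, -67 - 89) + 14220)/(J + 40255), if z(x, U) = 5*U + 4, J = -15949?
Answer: 6722/12153 ≈ 0.55311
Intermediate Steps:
z(x, U) = 4 + 5*U
(z(-134, -67 - 89) + 14220)/(J + 40255) = ((4 + 5*(-67 - 89)) + 14220)/(-15949 + 40255) = ((4 + 5*(-156)) + 14220)/24306 = ((4 - 780) + 14220)*(1/24306) = (-776 + 14220)*(1/24306) = 13444*(1/24306) = 6722/12153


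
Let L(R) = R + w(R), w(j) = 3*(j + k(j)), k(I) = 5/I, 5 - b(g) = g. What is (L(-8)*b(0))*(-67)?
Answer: 90785/8 ≈ 11348.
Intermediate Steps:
b(g) = 5 - g
w(j) = 3*j + 15/j (w(j) = 3*(j + 5/j) = 3*j + 15/j)
L(R) = 4*R + 15/R (L(R) = R + (3*R + 15/R) = 4*R + 15/R)
(L(-8)*b(0))*(-67) = ((4*(-8) + 15/(-8))*(5 - 1*0))*(-67) = ((-32 + 15*(-1/8))*(5 + 0))*(-67) = ((-32 - 15/8)*5)*(-67) = -271/8*5*(-67) = -1355/8*(-67) = 90785/8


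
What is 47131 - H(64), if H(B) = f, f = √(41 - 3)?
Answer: 47131 - √38 ≈ 47125.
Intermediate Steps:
f = √38 ≈ 6.1644
H(B) = √38
47131 - H(64) = 47131 - √38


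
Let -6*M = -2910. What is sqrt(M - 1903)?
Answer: I*sqrt(1418) ≈ 37.656*I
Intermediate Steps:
M = 485 (M = -1/6*(-2910) = 485)
sqrt(M - 1903) = sqrt(485 - 1903) = sqrt(-1418) = I*sqrt(1418)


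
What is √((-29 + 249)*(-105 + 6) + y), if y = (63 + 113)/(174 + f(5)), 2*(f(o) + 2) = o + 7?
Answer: 2*I*√43127887/89 ≈ 147.58*I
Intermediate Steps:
f(o) = 3/2 + o/2 (f(o) = -2 + (o + 7)/2 = -2 + (7 + o)/2 = -2 + (7/2 + o/2) = 3/2 + o/2)
y = 88/89 (y = (63 + 113)/(174 + (3/2 + (½)*5)) = 176/(174 + (3/2 + 5/2)) = 176/(174 + 4) = 176/178 = 176*(1/178) = 88/89 ≈ 0.98876)
√((-29 + 249)*(-105 + 6) + y) = √((-29 + 249)*(-105 + 6) + 88/89) = √(220*(-99) + 88/89) = √(-21780 + 88/89) = √(-1938332/89) = 2*I*√43127887/89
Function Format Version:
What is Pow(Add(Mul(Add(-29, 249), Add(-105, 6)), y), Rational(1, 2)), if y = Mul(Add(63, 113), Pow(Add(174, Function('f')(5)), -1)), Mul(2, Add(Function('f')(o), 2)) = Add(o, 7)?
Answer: Mul(Rational(2, 89), I, Pow(43127887, Rational(1, 2))) ≈ Mul(147.58, I)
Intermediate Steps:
Function('f')(o) = Add(Rational(3, 2), Mul(Rational(1, 2), o)) (Function('f')(o) = Add(-2, Mul(Rational(1, 2), Add(o, 7))) = Add(-2, Mul(Rational(1, 2), Add(7, o))) = Add(-2, Add(Rational(7, 2), Mul(Rational(1, 2), o))) = Add(Rational(3, 2), Mul(Rational(1, 2), o)))
y = Rational(88, 89) (y = Mul(Add(63, 113), Pow(Add(174, Add(Rational(3, 2), Mul(Rational(1, 2), 5))), -1)) = Mul(176, Pow(Add(174, Add(Rational(3, 2), Rational(5, 2))), -1)) = Mul(176, Pow(Add(174, 4), -1)) = Mul(176, Pow(178, -1)) = Mul(176, Rational(1, 178)) = Rational(88, 89) ≈ 0.98876)
Pow(Add(Mul(Add(-29, 249), Add(-105, 6)), y), Rational(1, 2)) = Pow(Add(Mul(Add(-29, 249), Add(-105, 6)), Rational(88, 89)), Rational(1, 2)) = Pow(Add(Mul(220, -99), Rational(88, 89)), Rational(1, 2)) = Pow(Add(-21780, Rational(88, 89)), Rational(1, 2)) = Pow(Rational(-1938332, 89), Rational(1, 2)) = Mul(Rational(2, 89), I, Pow(43127887, Rational(1, 2)))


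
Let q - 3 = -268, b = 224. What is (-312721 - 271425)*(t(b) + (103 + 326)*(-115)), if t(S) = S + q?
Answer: 28842792896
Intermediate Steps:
q = -265 (q = 3 - 268 = -265)
t(S) = -265 + S (t(S) = S - 265 = -265 + S)
(-312721 - 271425)*(t(b) + (103 + 326)*(-115)) = (-312721 - 271425)*((-265 + 224) + (103 + 326)*(-115)) = -584146*(-41 + 429*(-115)) = -584146*(-41 - 49335) = -584146*(-49376) = 28842792896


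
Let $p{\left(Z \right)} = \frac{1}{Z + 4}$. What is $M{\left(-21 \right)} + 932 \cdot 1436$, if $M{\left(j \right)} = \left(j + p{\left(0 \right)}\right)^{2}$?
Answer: $\frac{21420521}{16} \approx 1.3388 \cdot 10^{6}$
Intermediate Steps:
$p{\left(Z \right)} = \frac{1}{4 + Z}$
$M{\left(j \right)} = \left(\frac{1}{4} + j\right)^{2}$ ($M{\left(j \right)} = \left(j + \frac{1}{4 + 0}\right)^{2} = \left(j + \frac{1}{4}\right)^{2} = \left(\frac{1}{4} + j\right)^{2}$)
$M{\left(-21 \right)} + 932 \cdot 1436 = \frac{\left(1 + 4 \left(-21\right)\right)^{2}}{16} + 932 \cdot 1436 = \frac{\left(1 - 84\right)^{2}}{16} + 1338352 = \frac{\left(-83\right)^{2}}{16} + 1338352 = \frac{1}{16} \cdot 6889 + 1338352 = \frac{6889}{16} + 1338352 = \frac{21420521}{16}$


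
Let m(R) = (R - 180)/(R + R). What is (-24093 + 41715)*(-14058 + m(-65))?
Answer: -3220059249/13 ≈ -2.4770e+8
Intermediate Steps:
m(R) = (-180 + R)/(2*R) (m(R) = (-180 + R)/((2*R)) = (-180 + R)*(1/(2*R)) = (-180 + R)/(2*R))
(-24093 + 41715)*(-14058 + m(-65)) = (-24093 + 41715)*(-14058 + (½)*(-180 - 65)/(-65)) = 17622*(-14058 + (½)*(-1/65)*(-245)) = 17622*(-14058 + 49/26) = 17622*(-365459/26) = -3220059249/13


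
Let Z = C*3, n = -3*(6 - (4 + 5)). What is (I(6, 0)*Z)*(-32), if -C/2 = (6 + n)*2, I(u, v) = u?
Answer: 34560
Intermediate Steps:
n = 9 (n = -3*(6 - 1*9) = -3*(6 - 9) = -3*(-3) = 9)
C = -60 (C = -2*(6 + 9)*2 = -30*2 = -2*30 = -60)
Z = -180 (Z = -60*3 = -180)
(I(6, 0)*Z)*(-32) = (6*(-180))*(-32) = -1080*(-32) = 34560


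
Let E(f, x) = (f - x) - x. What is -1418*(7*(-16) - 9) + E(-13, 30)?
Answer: 171505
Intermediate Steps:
E(f, x) = f - 2*x
-1418*(7*(-16) - 9) + E(-13, 30) = -1418*(7*(-16) - 9) + (-13 - 2*30) = -1418*(-112 - 9) + (-13 - 60) = -1418*(-121) - 73 = 171578 - 73 = 171505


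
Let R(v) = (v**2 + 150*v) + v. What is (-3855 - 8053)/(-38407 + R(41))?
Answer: 11908/30535 ≈ 0.38998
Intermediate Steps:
R(v) = v**2 + 151*v
(-3855 - 8053)/(-38407 + R(41)) = (-3855 - 8053)/(-38407 + 41*(151 + 41)) = -11908/(-38407 + 41*192) = -11908/(-38407 + 7872) = -11908/(-30535) = -11908*(-1/30535) = 11908/30535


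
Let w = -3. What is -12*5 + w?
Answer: -63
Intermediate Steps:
-12*5 + w = -12*5 - 3 = -60 - 3 = -63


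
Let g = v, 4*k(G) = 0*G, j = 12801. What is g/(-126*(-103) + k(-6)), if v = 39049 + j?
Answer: 25925/6489 ≈ 3.9952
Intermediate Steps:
k(G) = 0 (k(G) = (0*G)/4 = (¼)*0 = 0)
v = 51850 (v = 39049 + 12801 = 51850)
g = 51850
g/(-126*(-103) + k(-6)) = 51850/(-126*(-103) + 0) = 51850/(12978 + 0) = 51850/12978 = 51850*(1/12978) = 25925/6489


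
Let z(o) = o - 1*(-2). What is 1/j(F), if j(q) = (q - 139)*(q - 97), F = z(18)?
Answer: 1/9163 ≈ 0.00010913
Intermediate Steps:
z(o) = 2 + o (z(o) = o + 2 = 2 + o)
F = 20 (F = 2 + 18 = 20)
j(q) = (-139 + q)*(-97 + q)
1/j(F) = 1/(13483 + 20² - 236*20) = 1/(13483 + 400 - 4720) = 1/9163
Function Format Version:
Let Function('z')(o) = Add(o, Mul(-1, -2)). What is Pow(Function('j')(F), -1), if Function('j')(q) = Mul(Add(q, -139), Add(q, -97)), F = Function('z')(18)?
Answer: Rational(1, 9163) ≈ 0.00010913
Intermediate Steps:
Function('z')(o) = Add(2, o) (Function('z')(o) = Add(o, 2) = Add(2, o))
F = 20 (F = Add(2, 18) = 20)
Function('j')(q) = Mul(Add(-139, q), Add(-97, q))
Pow(Function('j')(F), -1) = Pow(Add(13483, Pow(20, 2), Mul(-236, 20)), -1) = Pow(Add(13483, 400, -4720), -1) = Pow(9163, -1) = Rational(1, 9163)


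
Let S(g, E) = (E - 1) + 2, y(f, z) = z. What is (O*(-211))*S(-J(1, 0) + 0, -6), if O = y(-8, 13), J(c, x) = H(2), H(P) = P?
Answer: 13715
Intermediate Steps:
J(c, x) = 2
S(g, E) = 1 + E (S(g, E) = (-1 + E) + 2 = 1 + E)
O = 13
(O*(-211))*S(-J(1, 0) + 0, -6) = (13*(-211))*(1 - 6) = -2743*(-5) = 13715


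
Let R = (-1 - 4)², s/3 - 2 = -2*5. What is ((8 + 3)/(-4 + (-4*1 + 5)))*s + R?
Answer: 113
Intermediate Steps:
s = -24 (s = 6 + 3*(-2*5) = 6 + 3*(-10) = 6 - 30 = -24)
R = 25 (R = (-5)² = 25)
((8 + 3)/(-4 + (-4*1 + 5)))*s + R = ((8 + 3)/(-4 + (-4*1 + 5)))*(-24) + 25 = (11/(-4 + (-4 + 5)))*(-24) + 25 = (11/(-4 + 1))*(-24) + 25 = (11/(-3))*(-24) + 25 = (11*(-⅓))*(-24) + 25 = -11/3*(-24) + 25 = 88 + 25 = 113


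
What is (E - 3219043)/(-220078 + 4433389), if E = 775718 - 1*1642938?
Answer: -4086263/4213311 ≈ -0.96985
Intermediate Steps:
E = -867220 (E = 775718 - 1642938 = -867220)
(E - 3219043)/(-220078 + 4433389) = (-867220 - 3219043)/(-220078 + 4433389) = -4086263/4213311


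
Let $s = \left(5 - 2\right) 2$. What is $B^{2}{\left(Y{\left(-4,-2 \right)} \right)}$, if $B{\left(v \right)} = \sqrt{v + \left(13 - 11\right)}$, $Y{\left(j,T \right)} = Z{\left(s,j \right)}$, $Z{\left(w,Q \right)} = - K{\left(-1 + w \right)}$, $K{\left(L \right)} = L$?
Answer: $-3$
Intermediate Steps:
$s = 6$ ($s = 3 \cdot 2 = 6$)
$Z{\left(w,Q \right)} = 1 - w$ ($Z{\left(w,Q \right)} = - (-1 + w) = 1 - w$)
$Y{\left(j,T \right)} = -5$ ($Y{\left(j,T \right)} = 1 - 6 = -5$)
$B{\left(v \right)} = \sqrt{2 + v}$ ($B{\left(v \right)} = \sqrt{v + 2} = \sqrt{2 + v}$)
$B^{2}{\left(Y{\left(-4,-2 \right)} \right)} = \left(\sqrt{2 - 5}\right)^{2} = \left(\sqrt{-3}\right)^{2} = \left(i \sqrt{3}\right)^{2} = -3$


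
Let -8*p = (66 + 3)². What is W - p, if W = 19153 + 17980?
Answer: 301825/8 ≈ 37728.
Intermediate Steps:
p = -4761/8 (p = -(66 + 3)²/8 = -⅛*69² = -⅛*4761 = -4761/8 ≈ -595.13)
W = 37133
W - p = 37133 - 1*(-4761/8) = 37133 + 4761/8 = 301825/8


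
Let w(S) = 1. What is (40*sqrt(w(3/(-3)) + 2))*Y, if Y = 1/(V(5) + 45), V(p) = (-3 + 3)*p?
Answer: 8*sqrt(3)/9 ≈ 1.5396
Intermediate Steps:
V(p) = 0 (V(p) = 0*p = 0)
Y = 1/45 (Y = 1/(0 + 45) = 1/45 ≈ 0.022222)
(40*sqrt(w(3/(-3)) + 2))*Y = (40*sqrt(1 + 2))*(1/45) = (40*sqrt(3))*(1/45) = 8*sqrt(3)/9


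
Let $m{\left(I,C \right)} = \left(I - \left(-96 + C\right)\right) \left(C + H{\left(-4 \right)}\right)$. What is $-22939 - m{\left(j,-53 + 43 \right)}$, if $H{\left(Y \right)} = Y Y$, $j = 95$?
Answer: $-24145$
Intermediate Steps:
$H{\left(Y \right)} = Y^{2}$
$m{\left(I,C \right)} = \left(16 + C\right) \left(96 + I - C\right)$ ($m{\left(I,C \right)} = \left(I - \left(-96 + C\right)\right) \left(C + \left(-4\right)^{2}\right) = \left(96 + I - C\right) \left(C + 16\right) = \left(96 + I - C\right) \left(16 + C\right) = \left(16 + C\right) \left(96 + I - C\right)$)
$-22939 - m{\left(j,-53 + 43 \right)} = -22939 - \left(1536 - \left(-53 + 43\right)^{2} + 16 \cdot 95 + 80 \left(-53 + 43\right) + \left(-53 + 43\right) 95\right) = -22939 - \left(1536 - \left(-10\right)^{2} + 1520 + 80 \left(-10\right) - 950\right) = -22939 - \left(1536 - 100 + 1520 - 800 - 950\right) = -22939 - 1206 = -24145$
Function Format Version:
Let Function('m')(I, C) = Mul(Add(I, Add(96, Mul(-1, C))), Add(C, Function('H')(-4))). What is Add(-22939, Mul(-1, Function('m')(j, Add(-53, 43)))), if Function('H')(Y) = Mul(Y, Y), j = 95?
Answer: -24145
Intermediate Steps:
Function('H')(Y) = Pow(Y, 2)
Function('m')(I, C) = Mul(Add(16, C), Add(96, I, Mul(-1, C))) (Function('m')(I, C) = Mul(Add(I, Add(96, Mul(-1, C))), Add(C, Pow(-4, 2))) = Mul(Add(96, I, Mul(-1, C)), Add(C, 16)) = Mul(Add(96, I, Mul(-1, C)), Add(16, C)) = Mul(Add(16, C), Add(96, I, Mul(-1, C))))
Add(-22939, Mul(-1, Function('m')(j, Add(-53, 43)))) = Add(-22939, Mul(-1, Add(1536, Mul(-1, Pow(Add(-53, 43), 2)), Mul(16, 95), Mul(80, Add(-53, 43)), Mul(Add(-53, 43), 95)))) = Add(-22939, Mul(-1, Add(1536, Mul(-1, Pow(-10, 2)), 1520, Mul(80, -10), Mul(-10, 95)))) = Add(-22939, Mul(-1, Add(1536, Mul(-1, 100), 1520, -800, -950))) = Add(-22939, Mul(-1, Add(1536, -100, 1520, -800, -950))) = Add(-22939, Mul(-1, 1206)) = Add(-22939, -1206) = -24145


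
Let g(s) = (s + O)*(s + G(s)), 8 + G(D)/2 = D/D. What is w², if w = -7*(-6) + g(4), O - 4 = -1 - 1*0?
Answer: 784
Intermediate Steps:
G(D) = -14 (G(D) = -16 + 2*(D/D) = -16 + 2*1 = -16 + 2 = -14)
O = 3 (O = 4 + (-1 - 1*0) = 4 + (-1 + 0) = 4 - 1 = 3)
g(s) = (-14 + s)*(3 + s) (g(s) = (s + 3)*(s - 14) = (3 + s)*(-14 + s) = (-14 + s)*(3 + s))
w = -28 (w = -7*(-6) + (-42 + 4² - 11*4) = 42 + (-42 + 16 - 44) = 42 - 70 = -28)
w² = (-28)² = 784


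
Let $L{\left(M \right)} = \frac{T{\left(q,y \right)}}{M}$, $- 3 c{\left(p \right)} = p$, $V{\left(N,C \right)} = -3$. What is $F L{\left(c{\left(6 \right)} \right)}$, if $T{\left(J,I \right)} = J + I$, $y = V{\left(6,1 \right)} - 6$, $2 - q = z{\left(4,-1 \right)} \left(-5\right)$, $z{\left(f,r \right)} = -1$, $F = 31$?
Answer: $186$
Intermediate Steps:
$c{\left(p \right)} = - \frac{p}{3}$
$q = -3$ ($q = 2 - \left(-1\right) \left(-5\right) = 2 - 5 = -3$)
$y = -9$ ($y = -3 - 6 = -9$)
$T{\left(J,I \right)} = I + J$
$L{\left(M \right)} = - \frac{12}{M}$ ($L{\left(M \right)} = \frac{-9 - 3}{M} = - \frac{12}{M}$)
$F L{\left(c{\left(6 \right)} \right)} = 31 \left(- \frac{12}{\left(- \frac{1}{3}\right) 6}\right) = 31 \left(- \frac{12}{-2}\right) = 31 \left(\left(-12\right) \left(- \frac{1}{2}\right)\right) = 31 \cdot 6 = 186$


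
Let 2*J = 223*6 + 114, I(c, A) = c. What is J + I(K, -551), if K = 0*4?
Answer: 726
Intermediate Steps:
K = 0
J = 726 (J = (223*6 + 114)/2 = (1338 + 114)/2 = (1/2)*1452 = 726)
J + I(K, -551) = 726 + 0 = 726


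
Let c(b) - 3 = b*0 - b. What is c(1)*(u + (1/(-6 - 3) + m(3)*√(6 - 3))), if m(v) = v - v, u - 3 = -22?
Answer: -344/9 ≈ -38.222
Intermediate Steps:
u = -19 (u = 3 - 22 = -19)
m(v) = 0
c(b) = 3 - b (c(b) = 3 + (b*0 - b) = 3 + (0 - b) = 3 - b)
c(1)*(u + (1/(-6 - 3) + m(3)*√(6 - 3))) = (3 - 1*1)*(-19 + (1/(-6 - 3) + 0*√(6 - 3))) = (3 - 1)*(-19 + (1/(-9) + 0*√3)) = 2*(-19 + (-⅑ + 0)) = 2*(-19 - ⅑) = 2*(-172/9) = -344/9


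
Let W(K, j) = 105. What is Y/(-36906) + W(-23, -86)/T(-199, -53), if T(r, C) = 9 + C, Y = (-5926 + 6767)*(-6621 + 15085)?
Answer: -158538493/811932 ≈ -195.26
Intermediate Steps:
Y = 7118224 (Y = 841*8464 = 7118224)
Y/(-36906) + W(-23, -86)/T(-199, -53) = 7118224/(-36906) + 105/(9 - 53) = 7118224*(-1/36906) + 105/(-44) = -3559112/18453 + 105*(-1/44) = -3559112/18453 - 105/44 = -158538493/811932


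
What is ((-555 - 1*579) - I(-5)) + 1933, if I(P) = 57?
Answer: 742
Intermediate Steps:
((-555 - 1*579) - I(-5)) + 1933 = ((-555 - 1*579) - 1*57) + 1933 = ((-555 - 579) - 57) + 1933 = (-1134 - 57) + 1933 = -1191 + 1933 = 742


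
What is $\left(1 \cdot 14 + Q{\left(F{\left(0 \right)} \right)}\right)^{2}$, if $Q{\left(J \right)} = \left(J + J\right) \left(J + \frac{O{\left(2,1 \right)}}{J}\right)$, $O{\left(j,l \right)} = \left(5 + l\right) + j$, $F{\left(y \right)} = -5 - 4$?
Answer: $36864$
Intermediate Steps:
$F{\left(y \right)} = -9$ ($F{\left(y \right)} = -5 - 4 = -9$)
$O{\left(j,l \right)} = 5 + j + l$
$Q{\left(J \right)} = 2 J \left(J + \frac{8}{J}\right)$ ($Q{\left(J \right)} = \left(J + J\right) \left(J + \frac{5 + 2 + 1}{J}\right) = 2 J \left(J + \frac{8}{J}\right)$)
$\left(1 \cdot 14 + Q{\left(F{\left(0 \right)} \right)}\right)^{2} = \left(1 \cdot 14 + \left(16 + 2 \left(-9\right)^{2}\right)\right)^{2} = \left(14 + \left(16 + 2 \cdot 81\right)\right)^{2} = \left(14 + \left(16 + 162\right)\right)^{2} = \left(14 + 178\right)^{2} = 192^{2} = 36864$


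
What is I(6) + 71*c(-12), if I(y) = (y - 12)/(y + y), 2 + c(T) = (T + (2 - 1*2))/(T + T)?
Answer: -107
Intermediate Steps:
c(T) = -3/2 (c(T) = -2 + (T + (2 - 1*2))/(T + T) = -2 + (T + (2 - 2))/((2*T)) = -2 + (T + 0)*(1/(2*T)) = -2 + T*(1/(2*T)) = -2 + ½ = -3/2)
I(y) = (-12 + y)/(2*y) (I(y) = (-12 + y)/((2*y)) = (-12 + y)*(1/(2*y)) = (-12 + y)/(2*y))
I(6) + 71*c(-12) = (½)*(-12 + 6)/6 + 71*(-3/2) = (½)*(⅙)*(-6) - 213/2 = -½ - 213/2 = -107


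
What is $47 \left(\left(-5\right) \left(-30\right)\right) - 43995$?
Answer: $-36945$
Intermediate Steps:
$47 \left(\left(-5\right) \left(-30\right)\right) - 43995 = 47 \cdot 150 - 43995 = 7050 - 43995 = -36945$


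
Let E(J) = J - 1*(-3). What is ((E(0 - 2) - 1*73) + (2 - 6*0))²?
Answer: 4900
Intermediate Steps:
E(J) = 3 + J (E(J) = J + 3 = 3 + J)
((E(0 - 2) - 1*73) + (2 - 6*0))² = (((3 + (0 - 2)) - 1*73) + (2 - 6*0))² = (((3 - 2) - 73) + (2 + 0))² = ((1 - 73) + 2)² = (-72 + 2)² = (-70)² = 4900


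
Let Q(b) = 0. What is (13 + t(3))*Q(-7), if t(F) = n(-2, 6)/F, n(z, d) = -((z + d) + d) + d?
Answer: 0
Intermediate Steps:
n(z, d) = -d - z (n(z, d) = -((d + z) + d) + d = -(z + 2*d) + d = (-z - 2*d) + d = -d - z)
t(F) = -4/F (t(F) = (-1*6 - 1*(-2))/F = (-6 + 2)/F = -4/F)
(13 + t(3))*Q(-7) = (13 - 4/3)*0 = (35/3)*0 = 0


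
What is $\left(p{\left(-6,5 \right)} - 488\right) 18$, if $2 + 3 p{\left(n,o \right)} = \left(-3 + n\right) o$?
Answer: $-9066$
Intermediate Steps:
$p{\left(n,o \right)} = - \frac{2}{3} + \frac{o \left(-3 + n\right)}{3}$ ($p{\left(n,o \right)} = - \frac{2}{3} + \frac{\left(-3 + n\right) o}{3} = - \frac{2}{3} + \frac{o \left(-3 + n\right)}{3}$)
$\left(p{\left(-6,5 \right)} - 488\right) 18 = \left(\left(- \frac{2}{3} - 5 + \frac{1}{3} \left(-6\right) 5\right) - 488\right) 18 = \left(\left(- \frac{2}{3} - 5 - 10\right) - 488\right) 18 = \left(- \frac{47}{3} - 488\right) 18 = \left(- \frac{1511}{3}\right) 18 = -9066$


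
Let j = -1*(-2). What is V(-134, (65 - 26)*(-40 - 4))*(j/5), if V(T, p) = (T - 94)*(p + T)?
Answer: 168720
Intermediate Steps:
V(T, p) = (-94 + T)*(T + p)
j = 2
V(-134, (65 - 26)*(-40 - 4))*(j/5) = ((-134)**2 - 94*(-134) - 94*(65 - 26)*(-40 - 4) - 134*(65 - 26)*(-40 - 4))*(2/5) = (17956 + 12596 - 3666*(-44) - 5226*(-44))*(2*(1/5)) = (17956 + 12596 - 94*(-1716) - 134*(-1716))*(2/5) = (17956 + 12596 + 161304 + 229944)*(2/5) = 421800*(2/5) = 168720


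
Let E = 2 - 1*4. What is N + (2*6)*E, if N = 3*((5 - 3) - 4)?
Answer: -30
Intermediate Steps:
E = -2 (E = 2 - 4 = -2)
N = -6 (N = 3*(2 - 4) = 3*(-2) = -6)
N + (2*6)*E = -6 + (2*6)*(-2) = -6 + 12*(-2) = -6 - 24 = -30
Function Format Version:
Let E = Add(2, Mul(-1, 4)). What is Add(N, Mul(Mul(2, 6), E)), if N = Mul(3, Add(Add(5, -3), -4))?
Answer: -30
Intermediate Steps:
E = -2 (E = Add(2, -4) = -2)
N = -6 (N = Mul(3, Add(2, -4)) = Mul(3, -2) = -6)
Add(N, Mul(Mul(2, 6), E)) = Add(-6, Mul(Mul(2, 6), -2)) = Add(-6, Mul(12, -2)) = Add(-6, -24) = -30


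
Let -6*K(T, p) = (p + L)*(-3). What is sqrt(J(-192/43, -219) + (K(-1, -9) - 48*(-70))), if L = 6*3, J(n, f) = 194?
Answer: sqrt(14234)/2 ≈ 59.653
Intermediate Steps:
L = 18
K(T, p) = 9 + p/2 (K(T, p) = -(p + 18)*(-3)/6 = -(18 + p)*(-3)/6 = -(-54 - 3*p)/6 = 9 + p/2)
sqrt(J(-192/43, -219) + (K(-1, -9) - 48*(-70))) = sqrt(194 + ((9 + (1/2)*(-9)) - 48*(-70))) = sqrt(194 + ((9 - 9/2) + 3360)) = sqrt(194 + (9/2 + 3360)) = sqrt(194 + 6729/2) = sqrt(7117/2) = sqrt(14234)/2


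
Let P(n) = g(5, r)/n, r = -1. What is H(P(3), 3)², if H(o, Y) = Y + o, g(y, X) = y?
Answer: 196/9 ≈ 21.778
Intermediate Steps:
P(n) = 5/n
H(P(3), 3)² = (3 + 5/3)² = (14/3)² = 196/9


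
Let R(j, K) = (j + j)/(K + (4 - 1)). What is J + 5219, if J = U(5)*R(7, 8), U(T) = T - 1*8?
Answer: 57367/11 ≈ 5215.2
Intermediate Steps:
U(T) = -8 + T (U(T) = T - 8 = -8 + T)
R(j, K) = 2*j/(3 + K) (R(j, K) = (2*j)/(K + 3) = (2*j)/(3 + K) = 2*j/(3 + K))
J = -42/11 (J = (-8 + 5)*(2*7/(3 + 8)) = -6*7/11 = -3*14/11 = -42/11 ≈ -3.8182)
J + 5219 = -42/11 + 5219 = 57367/11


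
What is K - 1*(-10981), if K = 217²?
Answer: 58070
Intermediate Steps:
K = 47089
K - 1*(-10981) = 47089 - 1*(-10981) = 47089 + 10981 = 58070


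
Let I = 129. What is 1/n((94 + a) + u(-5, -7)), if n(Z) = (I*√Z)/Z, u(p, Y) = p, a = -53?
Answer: 2/43 ≈ 0.046512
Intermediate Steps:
n(Z) = 129/√Z (n(Z) = (129*√Z)/Z = 129/√Z)
1/n((94 + a) + u(-5, -7)) = 1/(129/√((94 - 53) - 5)) = 1/(129/√(41 - 5)) = 1/(129/√36) = 1/(129*(⅙)) = 1/(43/2) = 2/43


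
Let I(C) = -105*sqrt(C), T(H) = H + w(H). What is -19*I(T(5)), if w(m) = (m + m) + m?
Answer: 3990*sqrt(5) ≈ 8921.9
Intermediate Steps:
w(m) = 3*m (w(m) = 2*m + m = 3*m)
T(H) = 4*H (T(H) = H + 3*H = 4*H)
-19*I(T(5)) = -(-1995)*sqrt(4*5) = -(-1995)*sqrt(20) = -(-1995)*2*sqrt(5) = -(-3990)*sqrt(5) = 3990*sqrt(5)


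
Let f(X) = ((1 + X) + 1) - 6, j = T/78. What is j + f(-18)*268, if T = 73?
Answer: -459815/78 ≈ -5895.1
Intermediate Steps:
j = 73/78 ≈ 0.93590
f(X) = -4 + X (f(X) = (2 + X) - 6 = -4 + X)
j + f(-18)*268 = 73/78 + (-4 - 18)*268 = 73/78 - 22*268 = 73/78 - 5896 = -459815/78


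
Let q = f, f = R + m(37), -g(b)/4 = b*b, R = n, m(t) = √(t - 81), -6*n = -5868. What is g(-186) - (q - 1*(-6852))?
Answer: -146214 - 2*I*√11 ≈ -1.4621e+5 - 6.6332*I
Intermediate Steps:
n = 978 (n = -⅙*(-5868) = 978)
m(t) = √(-81 + t)
R = 978
g(b) = -4*b² (g(b) = -4*b*b = -4*b²)
f = 978 + 2*I*√11 (f = 978 + √(-81 + 37) = 978 + √(-44) = 978 + 2*I*√11 ≈ 978.0 + 6.6332*I)
q = 978 + 2*I*√11 ≈ 978.0 + 6.6332*I
g(-186) - (q - 1*(-6852)) = -4*(-186)² - ((978 + 2*I*√11) - 1*(-6852)) = -4*34596 - ((978 + 2*I*√11) + 6852) = -138384 - (7830 + 2*I*√11) = -138384 + (-7830 - 2*I*√11) = -146214 - 2*I*√11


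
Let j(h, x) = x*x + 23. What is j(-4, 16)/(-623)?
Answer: -279/623 ≈ -0.44783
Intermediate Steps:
j(h, x) = 23 + x² (j(h, x) = x² + 23 = 23 + x²)
j(-4, 16)/(-623) = (23 + 16²)/(-623) = (23 + 256)*(-1/623) = 279*(-1/623) = -279/623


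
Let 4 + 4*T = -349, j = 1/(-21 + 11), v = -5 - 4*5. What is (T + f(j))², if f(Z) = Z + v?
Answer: 5139289/400 ≈ 12848.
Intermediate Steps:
v = -25 (v = -5 - 20 = -25)
j = -⅒ (j = 1/(-10) = -⅒ ≈ -0.10000)
f(Z) = -25 + Z (f(Z) = Z - 25 = -25 + Z)
T = -353/4 (T = -1 + (¼)*(-349) = -1 - 349/4 = -353/4 ≈ -88.250)
(T + f(j))² = (-353/4 + (-25 - ⅒))² = (-353/4 - 251/10)² = (-2267/20)² = 5139289/400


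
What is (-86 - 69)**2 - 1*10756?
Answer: 13269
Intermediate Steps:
(-86 - 69)**2 - 1*10756 = (-155)**2 - 10756 = 24025 - 10756 = 13269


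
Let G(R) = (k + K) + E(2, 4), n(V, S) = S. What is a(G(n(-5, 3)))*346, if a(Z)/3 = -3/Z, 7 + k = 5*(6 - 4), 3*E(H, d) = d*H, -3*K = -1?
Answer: -519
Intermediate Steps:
K = ⅓ (K = -⅓*(-1) = ⅓ ≈ 0.33333)
E(H, d) = H*d/3 (E(H, d) = (d*H)/3 = (H*d)/3 = H*d/3)
k = 3 (k = -7 + 5*(6 - 4) = -7 + 5*2 = -7 + 10 = 3)
G(R) = 6 (G(R) = (3 + ⅓) + (⅓)*2*4 = 10/3 + 8/3 = 6)
a(Z) = -9/Z (a(Z) = 3*(-3/Z) = -9/Z)
a(G(n(-5, 3)))*346 = -9/6*346 = -9*⅙*346 = -3/2*346 = -519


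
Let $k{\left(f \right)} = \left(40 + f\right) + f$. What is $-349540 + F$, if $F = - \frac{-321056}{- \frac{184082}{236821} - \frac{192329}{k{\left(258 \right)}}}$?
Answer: $- \frac{15998738781782196}{45649895701} \approx -3.5047 \cdot 10^{5}$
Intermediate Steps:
$k{\left(f \right)} = 40 + 2 f$
$F = - \frac{42274238454656}{45649895701}$ ($F = - \frac{-321056}{- \frac{184082}{236821} - \frac{192329}{40 + 2 \cdot 258}} = - \frac{-321056}{\left(-184082\right) \frac{1}{236821} - \frac{192329}{40 + 516}} = - \frac{-321056}{- \frac{184082}{236821} - \frac{192329}{556}} = - \frac{-321056}{- \frac{45649895701}{131672476}} = - \frac{\left(-321056\right) \left(-131672476\right)}{45649895701} = \left(-1\right) \frac{42274238454656}{45649895701} = - \frac{42274238454656}{45649895701} \approx -926.05$)
$-349540 + F = -349540 - \frac{42274238454656}{45649895701} = - \frac{15998738781782196}{45649895701}$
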